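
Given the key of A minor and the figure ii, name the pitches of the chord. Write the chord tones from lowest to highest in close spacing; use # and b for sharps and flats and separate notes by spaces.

Scale degree 2 in A minor is B; here the chord built on it is altered to a minor triad. ii is the minor supertonic, borrowed from the parallel major (the Dorian ii).
So the chord is B-D-F#, a minor triad.

B D F#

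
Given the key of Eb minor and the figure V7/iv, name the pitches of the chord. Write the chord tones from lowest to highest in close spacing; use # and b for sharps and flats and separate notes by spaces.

Eb G Bb Db

V7/iv is a secondary dominant — the dominant seventh of iv. iv in Eb minor is Ab, so the applied chord's root is Eb, a perfect fifth above.
Building a dominant seventh chord on Eb gives Eb-G-Bb-Db.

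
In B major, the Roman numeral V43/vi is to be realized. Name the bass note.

A#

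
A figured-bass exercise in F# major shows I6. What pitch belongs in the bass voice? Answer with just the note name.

I in F# major has root F#; the chord is F#-A#-C#.
The figure 6 means first inversion — the third is in the bass.

A#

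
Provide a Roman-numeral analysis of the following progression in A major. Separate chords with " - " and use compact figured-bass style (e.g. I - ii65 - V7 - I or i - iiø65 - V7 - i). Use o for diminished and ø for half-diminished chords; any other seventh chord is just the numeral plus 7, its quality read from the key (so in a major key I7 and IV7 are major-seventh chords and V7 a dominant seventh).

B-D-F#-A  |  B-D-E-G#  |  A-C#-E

ii7 - V43 - I

B-D-F#-A: minor seventh chord on B = scale degree 2 → ii7.
B-D-E-G#: root E is the dominant; dominant seventh chord there is V43.
A-C#-E: major triad on A = scale degree 1 → I.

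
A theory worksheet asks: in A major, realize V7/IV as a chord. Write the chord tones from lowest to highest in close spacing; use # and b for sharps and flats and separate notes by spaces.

A C# E G

The slash means an applied dominant: we want the dominant of IV. In A major, IV is D major, and its dominant is built on A.
Building a dominant seventh chord on A gives A-C#-E-G.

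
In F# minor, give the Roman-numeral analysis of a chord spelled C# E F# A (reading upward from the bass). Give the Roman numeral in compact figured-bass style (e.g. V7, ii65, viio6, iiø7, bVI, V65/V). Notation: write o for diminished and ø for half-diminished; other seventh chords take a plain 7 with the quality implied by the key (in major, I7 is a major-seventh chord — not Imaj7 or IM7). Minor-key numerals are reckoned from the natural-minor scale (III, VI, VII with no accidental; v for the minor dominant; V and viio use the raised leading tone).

i43

Stacked in thirds the chord is F#-A-C#-E: a minor seventh chord on F#.
In F# minor, F# is the tonic; the diatonic minor seventh chord there is i7.
With C# in the bass the chord is in second inversion, so the figured bass is 43.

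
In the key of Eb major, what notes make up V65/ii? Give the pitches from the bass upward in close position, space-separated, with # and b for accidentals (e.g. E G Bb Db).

The slash means an applied dominant: we want the dominant of ii. In Eb major, ii is F minor, and its dominant is built on C.
Building a dominant seventh chord on C gives C-E-G-Bb.
With the 65 figure the chord is in first inversion; from the bass E upward in close position it reads E-G-Bb-C.

E G Bb C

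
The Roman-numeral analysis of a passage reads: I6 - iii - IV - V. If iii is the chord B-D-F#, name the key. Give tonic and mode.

iii is given as B-D-F# — a minor triad with root B.
iii on B implies B is the mediant; that puts the tonic at G, and the lowercase numeral fits major mode.

G major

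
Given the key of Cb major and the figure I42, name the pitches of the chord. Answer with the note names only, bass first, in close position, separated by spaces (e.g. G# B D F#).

The numeral's case and figure indicate a major seventh chord. In Cb major its root, the first degree, is Cb.
That chord is spelled Cb-Eb-Gb-Bb.
With the 42 figure the chord is in third inversion; from the bass Bb upward in close position it reads Bb-Cb-Eb-Gb.

Bb Cb Eb Gb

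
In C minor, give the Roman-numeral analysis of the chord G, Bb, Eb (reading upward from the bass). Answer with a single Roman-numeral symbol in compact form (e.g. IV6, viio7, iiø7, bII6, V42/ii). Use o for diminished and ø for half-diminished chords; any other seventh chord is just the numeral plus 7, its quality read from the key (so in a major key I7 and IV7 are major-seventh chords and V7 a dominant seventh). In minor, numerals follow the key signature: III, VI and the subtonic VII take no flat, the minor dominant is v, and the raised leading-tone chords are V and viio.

III6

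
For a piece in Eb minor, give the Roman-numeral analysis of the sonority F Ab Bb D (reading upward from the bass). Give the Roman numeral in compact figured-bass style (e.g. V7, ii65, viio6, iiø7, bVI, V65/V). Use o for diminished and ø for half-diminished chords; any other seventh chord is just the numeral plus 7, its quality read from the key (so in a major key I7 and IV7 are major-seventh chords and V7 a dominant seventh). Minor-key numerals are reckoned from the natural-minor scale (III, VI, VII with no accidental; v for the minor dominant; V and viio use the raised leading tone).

V43

The pitches Bb-D-F-Ab form a dominant seventh chord rooted on Bb.
Bb is scale degree 5 in Eb minor, and a dominant seventh chord on that degree is written V7.
With F in the bass the chord is in second inversion, so the figured bass is 43.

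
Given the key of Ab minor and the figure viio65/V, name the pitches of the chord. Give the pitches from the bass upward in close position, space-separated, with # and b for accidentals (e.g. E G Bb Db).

viio65/V is a secondary leading-tone chord. The target V is Eb in Ab minor; the applied chord is rooted a semitone below, on D.
Building a fully diminished seventh chord on D gives D-F-Ab-Cb.
The figured bass 65 indicates first inversion, placing the third (F) in the bass: F-Ab-Cb-D.

F Ab Cb D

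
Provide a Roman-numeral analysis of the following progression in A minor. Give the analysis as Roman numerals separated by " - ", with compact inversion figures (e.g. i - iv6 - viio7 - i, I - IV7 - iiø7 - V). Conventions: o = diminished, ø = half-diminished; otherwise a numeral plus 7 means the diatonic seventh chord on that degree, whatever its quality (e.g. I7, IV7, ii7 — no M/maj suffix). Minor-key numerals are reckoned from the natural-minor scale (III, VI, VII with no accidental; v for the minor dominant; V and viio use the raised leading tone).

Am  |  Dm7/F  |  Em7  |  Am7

i - iv65 - v7 - i7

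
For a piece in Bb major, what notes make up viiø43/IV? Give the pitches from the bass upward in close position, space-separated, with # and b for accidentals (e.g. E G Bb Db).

viiø43/IV is a secondary leading-tone chord. The target IV is Eb in Bb major; the applied chord is rooted a semitone below, on D.
Building a half-diminished seventh chord on D gives D-F-Ab-C.
The figured bass 43 indicates second inversion, placing the fifth (Ab) in the bass: Ab-C-D-F.

Ab C D F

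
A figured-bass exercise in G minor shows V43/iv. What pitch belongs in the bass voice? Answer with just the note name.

The applied chord V43/iv is rooted on G: G-B-D-F.
The figure 43 means second inversion — the fifth is in the bass.

D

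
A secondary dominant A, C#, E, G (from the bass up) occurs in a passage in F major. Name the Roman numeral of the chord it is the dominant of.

vi

The chord is a dominant seventh chord on A.
A dominant resolves down a perfect fifth: A → D. In F major, D is scale degree 6, i.e. vi.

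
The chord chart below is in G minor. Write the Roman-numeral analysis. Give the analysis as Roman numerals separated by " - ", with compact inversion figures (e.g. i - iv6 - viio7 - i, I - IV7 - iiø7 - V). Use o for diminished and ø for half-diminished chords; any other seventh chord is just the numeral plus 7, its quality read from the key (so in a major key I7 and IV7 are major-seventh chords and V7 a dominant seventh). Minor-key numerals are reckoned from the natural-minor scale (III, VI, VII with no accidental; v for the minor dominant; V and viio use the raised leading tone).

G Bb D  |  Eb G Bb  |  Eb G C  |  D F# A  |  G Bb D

i - VI - iv6 - V - i

G-Bb-D: root G is the tonic; minor triad there is i.
Eb-G-Bb: root Eb is the submediant; major triad there is VI.
Eb-G-C: root C is the subdominant; minor triad there is iv6.
D-F#-A has root D, degree 5 in G minor, so V.
G-Bb-D has root G, degree 1 in G minor, so i.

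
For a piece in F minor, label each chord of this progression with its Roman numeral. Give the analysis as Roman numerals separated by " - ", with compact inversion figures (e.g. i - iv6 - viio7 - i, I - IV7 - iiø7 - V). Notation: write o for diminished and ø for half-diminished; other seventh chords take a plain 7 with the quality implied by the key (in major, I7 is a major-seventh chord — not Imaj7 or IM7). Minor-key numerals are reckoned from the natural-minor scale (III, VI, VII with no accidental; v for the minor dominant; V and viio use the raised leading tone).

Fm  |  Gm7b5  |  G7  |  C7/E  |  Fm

i - iiø7 - V7/V - V65 - i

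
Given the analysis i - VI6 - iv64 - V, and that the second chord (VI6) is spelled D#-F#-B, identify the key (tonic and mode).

D# minor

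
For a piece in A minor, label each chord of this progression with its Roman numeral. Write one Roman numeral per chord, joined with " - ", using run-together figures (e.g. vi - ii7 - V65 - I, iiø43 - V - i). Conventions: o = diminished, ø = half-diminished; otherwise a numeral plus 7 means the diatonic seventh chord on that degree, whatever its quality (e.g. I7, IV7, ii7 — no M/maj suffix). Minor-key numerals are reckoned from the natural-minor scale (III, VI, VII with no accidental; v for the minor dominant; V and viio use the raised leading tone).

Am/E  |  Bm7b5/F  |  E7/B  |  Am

i64 - iiø43 - V43 - i

Am/E has root A, degree 1 in A minor, so i64.
Bm7b5/F: root B is the supertonic; half-diminished seventh chord there is iiø43.
E7/B: root E is the dominant; dominant seventh chord there is V43.
Am: root A is the tonic; minor triad there is i.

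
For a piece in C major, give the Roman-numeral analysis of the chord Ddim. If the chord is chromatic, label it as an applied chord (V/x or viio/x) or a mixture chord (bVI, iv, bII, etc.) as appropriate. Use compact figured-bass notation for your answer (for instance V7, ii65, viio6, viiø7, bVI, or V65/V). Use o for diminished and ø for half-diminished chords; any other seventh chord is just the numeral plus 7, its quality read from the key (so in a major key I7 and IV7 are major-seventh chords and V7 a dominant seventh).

The pitches D-F-Ab form a diminished triad rooted on D.
D is the second degree of C major. This is the diminished supertonic triad, borrowed from the parallel minor.

iio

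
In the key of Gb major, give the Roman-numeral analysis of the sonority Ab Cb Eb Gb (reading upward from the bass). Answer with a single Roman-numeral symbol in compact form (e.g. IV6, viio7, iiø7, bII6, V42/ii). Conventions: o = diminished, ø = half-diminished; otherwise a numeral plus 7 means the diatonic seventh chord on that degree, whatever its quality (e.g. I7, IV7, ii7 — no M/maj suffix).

The pitches Ab-Cb-Eb-Gb form a minor seventh chord rooted on Ab.
In Gb major, Ab is the supertonic; the diatonic minor seventh chord there is ii7.

ii7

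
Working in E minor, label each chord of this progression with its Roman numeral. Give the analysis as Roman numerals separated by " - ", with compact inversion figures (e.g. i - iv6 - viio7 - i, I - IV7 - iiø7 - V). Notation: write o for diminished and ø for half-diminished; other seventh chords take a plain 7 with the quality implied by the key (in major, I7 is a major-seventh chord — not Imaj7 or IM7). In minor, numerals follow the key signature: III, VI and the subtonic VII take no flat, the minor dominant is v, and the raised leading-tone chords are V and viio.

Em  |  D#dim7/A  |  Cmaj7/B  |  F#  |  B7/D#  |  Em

Em has root E, degree 1 in E minor, so i.
D#dim7/A has root D#, degree 7 in E minor, so viio43.
Cmaj7/B has root C, degree 6 in E minor, so VI42.
F#: chromatic; F# is V of V, so V/V.
B7/D#: dominant seventh chord on B = scale degree 5 → V65.
Em: root E is the tonic; minor triad there is i.

i - viio43 - VI42 - V/V - V65 - i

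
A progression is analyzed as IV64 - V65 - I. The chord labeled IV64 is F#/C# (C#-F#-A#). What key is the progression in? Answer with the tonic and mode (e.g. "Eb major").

C# major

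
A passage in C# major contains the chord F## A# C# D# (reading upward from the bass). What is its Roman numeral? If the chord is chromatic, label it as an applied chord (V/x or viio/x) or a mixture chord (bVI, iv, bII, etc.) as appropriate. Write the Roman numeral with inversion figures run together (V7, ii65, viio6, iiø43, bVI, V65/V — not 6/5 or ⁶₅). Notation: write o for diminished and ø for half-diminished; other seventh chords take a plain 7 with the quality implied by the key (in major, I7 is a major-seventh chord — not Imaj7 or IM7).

Stacked in thirds the chord is D#-F##-A#-C#: a dominant seventh chord on D#.
D# is not a diatonic chord root with this quality in C# major, but it lies a perfect fifth above G# (V), so the chord functions as an applied dominant of V.
With F## in the bass the chord is in first inversion, so the figured bass is 65.

V65/V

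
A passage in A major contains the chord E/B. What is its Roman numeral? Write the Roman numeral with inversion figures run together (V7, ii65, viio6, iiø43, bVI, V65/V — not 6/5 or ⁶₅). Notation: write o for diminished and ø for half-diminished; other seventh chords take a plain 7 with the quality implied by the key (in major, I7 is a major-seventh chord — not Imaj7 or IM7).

The pitches E-G#-B form a major triad rooted on E.
E is scale degree 5 in A major, and a major triad on that degree is written V.
With B in the bass the chord is in second inversion, so the figured bass is 64.

V64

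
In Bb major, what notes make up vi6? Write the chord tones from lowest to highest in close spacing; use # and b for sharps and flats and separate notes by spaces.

In Bb major, scale degree 6 is G, and the diatonic chord built there is a minor triad.
That chord is spelled G-Bb-D.
The figured bass 6 indicates first inversion, placing the third (Bb) in the bass: Bb-D-G.

Bb D G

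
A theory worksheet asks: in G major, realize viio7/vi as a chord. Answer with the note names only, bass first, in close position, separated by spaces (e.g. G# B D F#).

D# F# A C

The slash marks an applied leading-tone chord: viio of vi. In G major, vi is E, so the leading tone to it is D#, a half step below.
Building a fully diminished seventh chord on D# gives D#-F#-A-C.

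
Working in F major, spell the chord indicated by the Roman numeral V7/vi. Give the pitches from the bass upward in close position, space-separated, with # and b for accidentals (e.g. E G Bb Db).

The slash means an applied dominant: we want the dominant of vi. In F major, vi is D minor, and its dominant is built on A.
Building a dominant seventh chord on A gives A-C#-E-G.

A C# E G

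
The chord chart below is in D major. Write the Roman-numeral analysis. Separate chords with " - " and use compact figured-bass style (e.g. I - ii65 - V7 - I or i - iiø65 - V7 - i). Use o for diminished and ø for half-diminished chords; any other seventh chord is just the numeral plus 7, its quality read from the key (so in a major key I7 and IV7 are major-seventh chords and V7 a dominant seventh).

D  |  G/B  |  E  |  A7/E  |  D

D: major triad on D = scale degree 1 → I.
G/B has root G, degree 4 in D major, so IV6.
E is the secondary dominant of V (major triad on E): V/V.
A7/E: root A is the dominant; dominant seventh chord there is V43.
D: root D is the tonic; major triad there is I.

I - IV6 - V/V - V43 - I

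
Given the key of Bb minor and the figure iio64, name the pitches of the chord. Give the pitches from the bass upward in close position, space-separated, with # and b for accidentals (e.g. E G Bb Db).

Gb C Eb

In Bb minor, scale degree 2 is C, and the diatonic chord built there is a diminished triad.
That chord is spelled C-Eb-Gb.
The figured bass 64 indicates second inversion, placing the fifth (Gb) in the bass: Gb-C-Eb.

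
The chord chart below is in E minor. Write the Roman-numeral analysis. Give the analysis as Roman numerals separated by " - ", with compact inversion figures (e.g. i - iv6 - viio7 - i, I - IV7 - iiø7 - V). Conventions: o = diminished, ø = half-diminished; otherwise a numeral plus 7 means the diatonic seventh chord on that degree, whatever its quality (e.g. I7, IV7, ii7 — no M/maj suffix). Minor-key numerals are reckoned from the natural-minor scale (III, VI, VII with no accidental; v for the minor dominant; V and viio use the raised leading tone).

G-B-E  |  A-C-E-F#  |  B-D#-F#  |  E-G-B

i6 - iiø65 - V - i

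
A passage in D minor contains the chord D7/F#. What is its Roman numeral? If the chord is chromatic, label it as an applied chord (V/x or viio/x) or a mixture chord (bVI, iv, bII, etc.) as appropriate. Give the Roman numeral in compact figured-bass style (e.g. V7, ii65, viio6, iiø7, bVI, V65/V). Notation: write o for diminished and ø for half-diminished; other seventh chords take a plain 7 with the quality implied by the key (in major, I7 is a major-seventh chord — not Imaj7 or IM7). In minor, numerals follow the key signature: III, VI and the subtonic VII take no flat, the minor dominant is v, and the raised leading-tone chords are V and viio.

The pitches D-F#-A-C form a dominant seventh chord rooted on D.
D is not a diatonic chord root with this quality in D minor, but it lies a perfect fifth above G (iv), so the chord functions as an applied dominant of iv.
With F# in the bass the chord is in first inversion, so the figured bass is 65.

V65/iv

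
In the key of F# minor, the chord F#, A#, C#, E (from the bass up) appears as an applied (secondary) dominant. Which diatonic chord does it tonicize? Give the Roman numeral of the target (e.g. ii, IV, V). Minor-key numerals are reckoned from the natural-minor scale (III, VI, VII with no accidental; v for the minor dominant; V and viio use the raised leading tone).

iv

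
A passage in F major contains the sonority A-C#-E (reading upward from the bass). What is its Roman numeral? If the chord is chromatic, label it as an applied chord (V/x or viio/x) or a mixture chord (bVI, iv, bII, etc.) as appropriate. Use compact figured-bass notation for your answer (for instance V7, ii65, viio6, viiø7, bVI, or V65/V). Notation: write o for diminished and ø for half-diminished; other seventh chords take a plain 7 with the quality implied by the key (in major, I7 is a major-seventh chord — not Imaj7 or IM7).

V/vi

The pitches A-C#-E form a major triad rooted on A.
A is not a diatonic chord root with this quality in F major, but it lies a perfect fifth above D (vi), so the chord functions as an applied dominant of vi.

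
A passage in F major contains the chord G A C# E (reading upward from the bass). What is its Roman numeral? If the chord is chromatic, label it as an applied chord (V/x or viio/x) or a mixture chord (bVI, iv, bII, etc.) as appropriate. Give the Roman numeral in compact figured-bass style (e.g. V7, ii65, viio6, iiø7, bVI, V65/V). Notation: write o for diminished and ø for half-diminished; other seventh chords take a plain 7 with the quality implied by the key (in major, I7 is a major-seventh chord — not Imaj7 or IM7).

V42/vi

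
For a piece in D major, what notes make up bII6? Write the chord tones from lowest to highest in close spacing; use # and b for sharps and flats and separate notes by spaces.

bII6 is the Neapolitan sixth — a major triad on the lowered second degree, here in its customary first inversion. In D major that root is Eb.
So the chord is Eb-G-Bb, a major triad.
The figured bass 6 indicates first inversion, placing the third (G) in the bass: G-Bb-Eb.

G Bb Eb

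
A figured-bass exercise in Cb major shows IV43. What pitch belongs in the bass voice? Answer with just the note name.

Cb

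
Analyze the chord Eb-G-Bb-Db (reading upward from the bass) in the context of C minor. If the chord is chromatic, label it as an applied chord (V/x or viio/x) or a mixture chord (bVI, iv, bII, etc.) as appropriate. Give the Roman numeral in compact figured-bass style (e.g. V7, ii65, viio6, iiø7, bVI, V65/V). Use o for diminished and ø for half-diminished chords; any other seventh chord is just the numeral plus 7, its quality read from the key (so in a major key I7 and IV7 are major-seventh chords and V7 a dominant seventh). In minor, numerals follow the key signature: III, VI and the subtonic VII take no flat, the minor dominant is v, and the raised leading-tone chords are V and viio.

Stacked in thirds the chord is Eb-G-Bb-Db: a dominant seventh chord on Eb.
Eb is not a diatonic chord root with this quality in C minor, but it lies a perfect fifth above Ab (VI), so the chord functions as an applied dominant of VI.

V7/VI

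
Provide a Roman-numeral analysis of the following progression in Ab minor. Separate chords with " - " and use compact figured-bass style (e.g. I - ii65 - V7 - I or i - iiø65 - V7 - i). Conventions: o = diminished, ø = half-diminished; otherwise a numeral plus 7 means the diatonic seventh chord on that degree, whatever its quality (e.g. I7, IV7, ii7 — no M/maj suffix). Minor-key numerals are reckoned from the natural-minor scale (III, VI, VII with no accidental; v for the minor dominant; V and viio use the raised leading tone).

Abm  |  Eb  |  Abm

i - V - i

Abm: root Ab is the tonic; minor triad there is i.
Eb has root Eb, degree 5 in Ab minor, so V.
Abm: minor triad on Ab = scale degree 1 → i.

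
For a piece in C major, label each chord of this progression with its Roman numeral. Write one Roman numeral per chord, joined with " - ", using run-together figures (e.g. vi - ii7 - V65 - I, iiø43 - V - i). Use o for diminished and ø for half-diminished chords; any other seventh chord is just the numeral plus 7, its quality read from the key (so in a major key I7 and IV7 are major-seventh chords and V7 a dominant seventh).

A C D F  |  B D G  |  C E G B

ii43 - V6 - I7

A-C-D-F: root D is the supertonic; minor seventh chord there is ii43.
B-D-G: root G is the dominant; major triad there is V6.
C-E-G-B: major seventh chord on C = scale degree 1 → I7.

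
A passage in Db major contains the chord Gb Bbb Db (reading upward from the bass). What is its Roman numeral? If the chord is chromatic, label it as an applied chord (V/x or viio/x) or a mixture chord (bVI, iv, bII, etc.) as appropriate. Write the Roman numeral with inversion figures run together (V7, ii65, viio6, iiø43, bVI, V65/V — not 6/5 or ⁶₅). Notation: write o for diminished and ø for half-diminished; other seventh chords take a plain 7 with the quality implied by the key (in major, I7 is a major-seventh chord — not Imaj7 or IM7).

iv

Stacked in thirds the chord is Gb-Bbb-Db: a minor triad on Gb.
Gb is the fourth degree of Db major. This is the minor subdominant, borrowed from the parallel minor.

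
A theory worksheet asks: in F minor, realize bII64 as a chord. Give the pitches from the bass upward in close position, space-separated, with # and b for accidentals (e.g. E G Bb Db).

Db Gb Bb

bII64 is the Neapolitan chord — a major triad on the lowered second degree. In F minor that root is Gb.
So the chord is Gb-Bb-Db.
With the 64 figure the chord is in second inversion; from the bass Db upward in close position it reads Db-Gb-Bb.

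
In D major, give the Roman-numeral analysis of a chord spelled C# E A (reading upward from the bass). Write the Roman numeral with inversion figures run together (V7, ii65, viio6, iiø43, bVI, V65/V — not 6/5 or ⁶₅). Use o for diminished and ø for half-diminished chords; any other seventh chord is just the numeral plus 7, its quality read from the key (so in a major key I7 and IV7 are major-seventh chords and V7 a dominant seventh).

V6

The pitches A-C#-E form a major triad rooted on A.
A is scale degree 5 in D major, and a major triad on that degree is written V.
With C# in the bass the chord is in first inversion, so the figured bass is 6.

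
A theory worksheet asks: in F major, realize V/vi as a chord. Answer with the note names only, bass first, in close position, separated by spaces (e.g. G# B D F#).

A C# E

The slash means an applied dominant: we want the dominant of vi. In F major, vi is D minor, and its dominant is built on A.
Building a major triad on A gives A-C#-E.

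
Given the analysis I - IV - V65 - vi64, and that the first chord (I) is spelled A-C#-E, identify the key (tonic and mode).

The chord A is a major triad rooted on A; its label is I.
If A is scale degree 1 and the mode makes that degree carry a major triad, the tonic is A and the mode is major.

A major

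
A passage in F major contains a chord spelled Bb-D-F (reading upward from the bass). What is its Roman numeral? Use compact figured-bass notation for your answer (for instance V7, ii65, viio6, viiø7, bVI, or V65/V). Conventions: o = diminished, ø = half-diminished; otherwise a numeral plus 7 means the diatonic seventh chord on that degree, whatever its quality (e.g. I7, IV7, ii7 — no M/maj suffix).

The pitches Bb-D-F form a major triad rooted on Bb.
In F major, Bb is the subdominant; the diatonic major triad there is IV.

IV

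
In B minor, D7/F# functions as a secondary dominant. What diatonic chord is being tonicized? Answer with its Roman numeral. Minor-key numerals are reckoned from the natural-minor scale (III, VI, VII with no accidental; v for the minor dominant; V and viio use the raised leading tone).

VI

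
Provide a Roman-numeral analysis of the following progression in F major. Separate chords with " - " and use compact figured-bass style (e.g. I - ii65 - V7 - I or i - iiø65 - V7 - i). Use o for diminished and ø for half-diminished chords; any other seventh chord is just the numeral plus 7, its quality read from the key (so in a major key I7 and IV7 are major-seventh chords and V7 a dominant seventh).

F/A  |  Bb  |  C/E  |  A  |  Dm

F/A: root F is the tonic; major triad there is I6.
Bb has root Bb, degree 4 in F major, so IV.
C/E: root C is the dominant; major triad there is V6.
A: a major triad on A, the applied dominant of vi → V/vi.
Dm has root D, degree 6 in F major, so vi.

I6 - IV - V6 - V/vi - vi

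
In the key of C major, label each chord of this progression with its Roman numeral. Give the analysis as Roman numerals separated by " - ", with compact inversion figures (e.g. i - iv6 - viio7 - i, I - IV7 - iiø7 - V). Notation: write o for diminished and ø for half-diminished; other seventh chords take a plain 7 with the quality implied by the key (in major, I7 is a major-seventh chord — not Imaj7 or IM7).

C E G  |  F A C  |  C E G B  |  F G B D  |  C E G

C-E-G: major triad on C = scale degree 1 → I.
F-A-C: root F is the subdominant; major triad there is IV.
C-E-G-B: root C is the tonic; major seventh chord there is I7.
F-G-B-D: dominant seventh chord on G = scale degree 5 → V42.
C-E-G: root C is the tonic; major triad there is I.

I - IV - I7 - V42 - I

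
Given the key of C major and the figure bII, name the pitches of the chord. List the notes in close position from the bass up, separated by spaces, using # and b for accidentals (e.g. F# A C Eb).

bII is the Neapolitan chord — a major triad on the lowered second degree. In C major that root is Db.
So the chord is Db-F-Ab.

Db F Ab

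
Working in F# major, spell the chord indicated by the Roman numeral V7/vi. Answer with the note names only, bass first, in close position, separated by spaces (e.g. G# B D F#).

A# C## E# G#

V7/vi is a secondary dominant — the dominant seventh of vi. vi in F# major is D#, so the applied chord's root is A#, a perfect fifth above.
Building a dominant seventh chord on A# gives A#-C##-E#-G#.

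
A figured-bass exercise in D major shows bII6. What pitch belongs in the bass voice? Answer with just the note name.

G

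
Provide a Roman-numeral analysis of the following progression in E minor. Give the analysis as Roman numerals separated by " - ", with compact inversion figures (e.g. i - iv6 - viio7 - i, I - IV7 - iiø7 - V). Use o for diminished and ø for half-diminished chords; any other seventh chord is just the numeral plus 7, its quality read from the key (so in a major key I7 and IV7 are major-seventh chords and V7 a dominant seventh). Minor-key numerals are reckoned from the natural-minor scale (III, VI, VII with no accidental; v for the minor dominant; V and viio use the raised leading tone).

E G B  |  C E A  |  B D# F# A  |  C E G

E-G-B has root E, degree 1 in E minor, so i.
C-E-A has root A, degree 4 in E minor, so iv6.
B-D#-F#-A has root B, degree 5 in E minor, so V7.
C-E-G: major triad on C = scale degree 6 → VI.

i - iv6 - V7 - VI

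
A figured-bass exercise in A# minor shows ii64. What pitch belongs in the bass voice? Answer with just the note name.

F##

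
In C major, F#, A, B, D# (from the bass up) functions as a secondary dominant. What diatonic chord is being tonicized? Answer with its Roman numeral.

iii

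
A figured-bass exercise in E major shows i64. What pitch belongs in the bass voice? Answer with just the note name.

i in E major has root E; the chord is E-G-B.
The figure 64 means second inversion — the fifth is in the bass.

B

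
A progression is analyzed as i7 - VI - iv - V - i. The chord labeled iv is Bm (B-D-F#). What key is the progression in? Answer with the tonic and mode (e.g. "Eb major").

The chord Bm is a minor triad rooted on B; its label is iv.
iv on B implies B is the subdominant; that puts the tonic at F#, and the lowercase numeral fits minor mode.

F# minor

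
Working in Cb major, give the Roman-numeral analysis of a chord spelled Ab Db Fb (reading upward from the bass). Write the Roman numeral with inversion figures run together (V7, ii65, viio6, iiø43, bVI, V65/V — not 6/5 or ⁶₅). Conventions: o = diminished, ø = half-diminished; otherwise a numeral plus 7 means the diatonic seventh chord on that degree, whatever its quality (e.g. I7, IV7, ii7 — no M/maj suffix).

Stacked in thirds the chord is Db-Fb-Ab: a minor triad on Db.
In Cb major, Db is the supertonic; the diatonic minor triad there is ii.
With Ab in the bass the chord is in second inversion, so the figured bass is 64.

ii64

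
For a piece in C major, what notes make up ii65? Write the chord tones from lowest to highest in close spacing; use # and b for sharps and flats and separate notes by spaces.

F A C D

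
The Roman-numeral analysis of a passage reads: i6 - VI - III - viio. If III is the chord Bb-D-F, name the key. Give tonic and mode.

G minor

The anchor chord is a major triad on Bb, labeled III.
III on Bb implies Bb is the mediant; that puts the tonic at G, and the uppercase numeral fits minor mode.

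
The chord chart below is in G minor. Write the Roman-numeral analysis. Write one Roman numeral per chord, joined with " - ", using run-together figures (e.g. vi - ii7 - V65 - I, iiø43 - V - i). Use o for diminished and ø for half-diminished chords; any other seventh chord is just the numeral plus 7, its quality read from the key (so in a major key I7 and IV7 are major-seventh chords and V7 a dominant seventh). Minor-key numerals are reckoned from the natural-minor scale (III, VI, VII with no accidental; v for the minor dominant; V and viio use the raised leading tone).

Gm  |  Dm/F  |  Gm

i - v6 - i

Gm: root G is the tonic; minor triad there is i.
Dm/F has root D, degree 5 in G minor, so v6.
Gm: root G is the tonic; minor triad there is i.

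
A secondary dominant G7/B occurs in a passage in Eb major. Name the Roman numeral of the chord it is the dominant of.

vi

The chord is a dominant seventh chord on G.
A dominant resolves down a perfect fifth: G → C. In Eb major, C is scale degree 6, i.e. vi.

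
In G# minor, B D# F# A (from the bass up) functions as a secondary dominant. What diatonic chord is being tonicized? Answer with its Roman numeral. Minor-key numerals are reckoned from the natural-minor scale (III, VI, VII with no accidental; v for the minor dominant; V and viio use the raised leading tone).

VI

The chord is a dominant seventh chord on B.
A dominant resolves down a perfect fifth: B → E. In G# minor, E is scale degree 6, i.e. VI.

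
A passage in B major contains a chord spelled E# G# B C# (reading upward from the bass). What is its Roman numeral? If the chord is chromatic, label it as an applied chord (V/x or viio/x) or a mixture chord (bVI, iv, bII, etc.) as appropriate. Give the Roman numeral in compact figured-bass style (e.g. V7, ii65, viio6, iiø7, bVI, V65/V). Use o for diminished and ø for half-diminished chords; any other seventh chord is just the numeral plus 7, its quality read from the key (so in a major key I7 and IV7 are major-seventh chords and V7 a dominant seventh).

The pitches C#-E#-G#-B form a dominant seventh chord rooted on C#.
C# is not a diatonic chord root with this quality in B major, but it lies a perfect fifth above F# (V), so the chord functions as an applied dominant of V.
With E# in the bass the chord is in first inversion, so the figured bass is 65.

V65/V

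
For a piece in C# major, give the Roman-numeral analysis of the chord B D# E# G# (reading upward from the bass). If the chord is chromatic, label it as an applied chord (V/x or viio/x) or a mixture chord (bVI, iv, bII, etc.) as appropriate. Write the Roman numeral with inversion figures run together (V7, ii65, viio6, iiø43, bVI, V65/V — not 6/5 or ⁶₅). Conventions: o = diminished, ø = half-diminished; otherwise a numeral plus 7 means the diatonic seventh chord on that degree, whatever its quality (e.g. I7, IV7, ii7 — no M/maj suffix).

The pitches E#-G#-B-D# form a half-diminished seventh chord rooted on E#.
E# sits a half step below F# (IV in C# major); a diminished chord there is the applied leading-tone chord of IV.
With B in the bass the chord is in second inversion, so the figured bass is 43.

viiø43/IV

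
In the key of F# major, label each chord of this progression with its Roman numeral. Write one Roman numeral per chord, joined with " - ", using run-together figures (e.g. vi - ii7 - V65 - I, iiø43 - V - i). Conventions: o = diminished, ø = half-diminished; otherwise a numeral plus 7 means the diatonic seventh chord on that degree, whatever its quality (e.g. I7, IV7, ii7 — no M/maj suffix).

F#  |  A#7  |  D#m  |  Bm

F#: major triad on F# = scale degree 1 → I.
A#7: a dominant seventh chord on A#, the applied dominant of vi → V7/vi.
D#m has root D#, degree 6 in F# major, so vi.
Bm: minor triad on B — chromatic; iv (borrowed from the parallel minor).

I - V7/vi - vi - iv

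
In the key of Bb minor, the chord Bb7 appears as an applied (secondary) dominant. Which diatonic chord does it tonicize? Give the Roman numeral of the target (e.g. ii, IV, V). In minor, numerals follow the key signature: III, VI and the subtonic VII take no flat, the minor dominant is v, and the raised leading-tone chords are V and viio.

The chord is a dominant seventh chord on Bb.
A dominant resolves down a perfect fifth: Bb → Eb. In Bb minor, Eb is scale degree 4, i.e. iv.

iv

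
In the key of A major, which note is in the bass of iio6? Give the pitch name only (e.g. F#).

D

iio in A major has root B; the chord is B-D-F.
The figure 6 means first inversion — the third is in the bass.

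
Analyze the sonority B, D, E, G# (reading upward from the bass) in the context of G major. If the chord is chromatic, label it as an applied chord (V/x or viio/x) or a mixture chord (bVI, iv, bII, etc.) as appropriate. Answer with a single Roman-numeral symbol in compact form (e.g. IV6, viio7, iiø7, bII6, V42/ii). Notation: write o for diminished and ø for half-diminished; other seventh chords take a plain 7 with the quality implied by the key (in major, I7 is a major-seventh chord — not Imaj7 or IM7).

V43/ii

Stacked in thirds the chord is E-G#-B-D: a dominant seventh chord on E.
E is not a diatonic chord root with this quality in G major, but it lies a perfect fifth above A (ii), so the chord functions as an applied dominant of ii.
With B in the bass the chord is in second inversion, so the figured bass is 43.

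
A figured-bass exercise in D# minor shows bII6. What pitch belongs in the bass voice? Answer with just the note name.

G#

bII in D# minor has root E; the chord is E-G#-B.
The figure 6 means first inversion — the third is in the bass.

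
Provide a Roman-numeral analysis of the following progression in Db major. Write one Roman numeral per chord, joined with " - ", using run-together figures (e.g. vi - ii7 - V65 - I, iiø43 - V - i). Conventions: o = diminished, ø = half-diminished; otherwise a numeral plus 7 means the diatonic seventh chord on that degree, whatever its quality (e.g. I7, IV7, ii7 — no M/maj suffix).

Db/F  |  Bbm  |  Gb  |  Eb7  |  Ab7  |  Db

I6 - vi - IV - V7/V - V7 - I

Db/F has root Db, degree 1 in Db major, so I6.
Bbm: root Bb is the submediant; minor triad there is vi.
Gb has root Gb, degree 4 in Db major, so IV.
Eb7 is the secondary dominant of V (dominant seventh chord on Eb): V7/V.
Ab7: root Ab is the dominant; dominant seventh chord there is V7.
Db: root Db is the tonic; major triad there is I.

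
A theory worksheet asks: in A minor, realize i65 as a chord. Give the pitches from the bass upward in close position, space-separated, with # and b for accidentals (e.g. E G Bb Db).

C E G A

The numeral's case and figure indicate a minor seventh chord. In A minor its root, the first degree, is A.
That chord is spelled A-C-E-G.
The figured bass 65 indicates first inversion, placing the third (C) in the bass: C-E-G-A.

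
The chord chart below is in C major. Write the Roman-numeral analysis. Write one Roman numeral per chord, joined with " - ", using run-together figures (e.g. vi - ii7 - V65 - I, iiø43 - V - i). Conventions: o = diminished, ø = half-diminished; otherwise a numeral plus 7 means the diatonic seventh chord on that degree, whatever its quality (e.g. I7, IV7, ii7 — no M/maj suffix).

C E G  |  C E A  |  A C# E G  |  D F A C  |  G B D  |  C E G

C-E-G: major triad on C = scale degree 1 → I.
C-E-A: minor triad on A = scale degree 6 → vi6.
A-C#-E-G: a dominant seventh chord on A, the applied dominant of ii → V7/ii.
D-F-A-C has root D, degree 2 in C major, so ii7.
G-B-D has root G, degree 5 in C major, so V.
C-E-G: major triad on C = scale degree 1 → I.

I - vi6 - V7/ii - ii7 - V - I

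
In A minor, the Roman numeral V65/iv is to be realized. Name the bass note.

The applied chord V65/iv is rooted on A: A-C#-E-G.
The figure 65 means first inversion — the third is in the bass.

C#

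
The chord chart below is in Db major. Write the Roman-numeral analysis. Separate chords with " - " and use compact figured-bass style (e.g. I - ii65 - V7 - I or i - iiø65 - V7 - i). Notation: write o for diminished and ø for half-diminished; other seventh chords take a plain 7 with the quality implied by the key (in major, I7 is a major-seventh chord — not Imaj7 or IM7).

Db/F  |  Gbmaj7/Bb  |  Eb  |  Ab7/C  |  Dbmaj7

I6 - IV65 - V/V - V65 - I7

Db/F: root Db is the tonic; major triad there is I6.
Gbmaj7/Bb has root Gb, degree 4 in Db major, so IV65.
Eb: a major triad on Eb, the applied dominant of V → V/V.
Ab7/C: root Ab is the dominant; dominant seventh chord there is V65.
Dbmaj7: major seventh chord on Db = scale degree 1 → I7.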